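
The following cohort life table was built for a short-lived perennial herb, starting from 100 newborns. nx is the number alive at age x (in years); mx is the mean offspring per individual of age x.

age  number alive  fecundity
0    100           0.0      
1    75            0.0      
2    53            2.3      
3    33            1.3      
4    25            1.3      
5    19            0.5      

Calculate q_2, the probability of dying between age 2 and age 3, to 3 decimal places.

lx = nx/n0 = nx/100: 1, 0.75, 0.53, 0.33, 0.25, 0.19
q_2 = (l_2 − l_3) / l_2 = (0.53 − 0.33) / 0.53
     = 0.2 / 0.53 = 0.377358… → 0.377

0.377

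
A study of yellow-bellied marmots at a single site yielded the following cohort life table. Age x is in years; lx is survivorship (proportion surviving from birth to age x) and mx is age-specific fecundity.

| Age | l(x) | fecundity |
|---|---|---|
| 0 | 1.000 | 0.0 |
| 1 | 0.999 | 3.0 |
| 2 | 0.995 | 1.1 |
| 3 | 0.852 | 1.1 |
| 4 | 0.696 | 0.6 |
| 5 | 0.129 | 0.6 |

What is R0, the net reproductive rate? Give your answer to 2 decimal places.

5.52

lx·mx by age: 0, 2.997, 1.0945, 0.9372, 0.4176, 0.0774
R0 = Σ lx·mx = 5.5237 → 5.52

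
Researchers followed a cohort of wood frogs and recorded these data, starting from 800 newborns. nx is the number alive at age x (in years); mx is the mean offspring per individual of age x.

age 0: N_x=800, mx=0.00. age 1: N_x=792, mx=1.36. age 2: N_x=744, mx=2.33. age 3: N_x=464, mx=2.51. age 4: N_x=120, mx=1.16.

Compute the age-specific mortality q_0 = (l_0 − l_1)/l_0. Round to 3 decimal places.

0.010

lx = nx/n0 = nx/800: 1, 0.99, 0.93, 0.58, 0.15
q_0 = (l_0 − l_1) / l_0 = (1 − 0.99) / 1
     = 0.01 / 1 = 0.01 → 0.010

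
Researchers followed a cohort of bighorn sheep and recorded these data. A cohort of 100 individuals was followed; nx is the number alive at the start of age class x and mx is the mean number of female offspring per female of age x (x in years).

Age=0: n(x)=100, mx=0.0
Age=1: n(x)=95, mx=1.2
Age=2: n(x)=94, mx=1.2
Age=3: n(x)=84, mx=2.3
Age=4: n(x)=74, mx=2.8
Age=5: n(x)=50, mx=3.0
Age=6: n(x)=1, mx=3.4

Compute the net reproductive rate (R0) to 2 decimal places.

7.81

lx = nx/n0 = nx/100: 1, 0.95, 0.94, 0.84, 0.74, 0.5, 0.01
lx·mx by age: 0, 1.14, 1.128, 1.932, 2.072, 1.5, 0.034
R0 = Σ lx·mx = 7.806 → 7.81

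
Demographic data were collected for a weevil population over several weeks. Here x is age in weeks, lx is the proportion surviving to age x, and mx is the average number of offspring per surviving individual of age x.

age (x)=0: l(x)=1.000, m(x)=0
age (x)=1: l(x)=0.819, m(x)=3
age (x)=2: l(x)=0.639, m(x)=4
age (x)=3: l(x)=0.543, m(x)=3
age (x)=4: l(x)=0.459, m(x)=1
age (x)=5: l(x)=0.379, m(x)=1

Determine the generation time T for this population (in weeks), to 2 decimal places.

lx·mx: 0, 2.457, 2.556, 1.629, 0.459, 0.379 → R0 = 7.48
x·lx·mx: 0, 2.457, 5.112, 4.887, 1.836, 1.895 → Σ = 16.187
T = 16.187 / 7.48 = 2.164037… → 2.16

2.16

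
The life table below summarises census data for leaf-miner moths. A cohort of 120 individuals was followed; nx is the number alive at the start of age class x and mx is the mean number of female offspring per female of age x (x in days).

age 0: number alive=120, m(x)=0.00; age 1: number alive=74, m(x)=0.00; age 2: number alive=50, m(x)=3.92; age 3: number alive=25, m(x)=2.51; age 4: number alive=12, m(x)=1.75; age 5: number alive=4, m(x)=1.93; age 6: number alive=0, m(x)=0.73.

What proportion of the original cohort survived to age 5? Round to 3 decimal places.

l_5 = n_5/n_0 = 4/120 = 0.033333… → 0.033

0.033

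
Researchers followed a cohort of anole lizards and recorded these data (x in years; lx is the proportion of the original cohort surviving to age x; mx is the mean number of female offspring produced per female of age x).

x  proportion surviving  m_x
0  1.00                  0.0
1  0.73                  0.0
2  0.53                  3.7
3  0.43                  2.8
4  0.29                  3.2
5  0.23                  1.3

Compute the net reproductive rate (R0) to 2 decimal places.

lx·mx by age: 0, 0, 1.961, 1.204, 0.928, 0.299
R0 = Σ lx·mx = 4.392 → 4.39

4.39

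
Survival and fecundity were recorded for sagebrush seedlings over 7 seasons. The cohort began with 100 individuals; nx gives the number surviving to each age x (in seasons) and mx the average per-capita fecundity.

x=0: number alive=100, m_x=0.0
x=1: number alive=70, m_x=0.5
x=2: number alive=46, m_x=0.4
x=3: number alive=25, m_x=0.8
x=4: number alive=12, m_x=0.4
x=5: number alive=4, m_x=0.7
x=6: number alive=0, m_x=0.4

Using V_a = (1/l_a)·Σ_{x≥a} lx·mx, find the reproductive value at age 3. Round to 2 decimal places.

lx = nx/n0 = nx/100: 1, 0.7, 0.46, 0.25, 0.12, 0.04, 0
lx·mx for x ≥ 3: 0.2, 0.048, 0.028, 0 → sum = 0.276
V_3 = 0.276 / l_3 = 0.276 / 0.25 = 1.104 → 1.10

1.10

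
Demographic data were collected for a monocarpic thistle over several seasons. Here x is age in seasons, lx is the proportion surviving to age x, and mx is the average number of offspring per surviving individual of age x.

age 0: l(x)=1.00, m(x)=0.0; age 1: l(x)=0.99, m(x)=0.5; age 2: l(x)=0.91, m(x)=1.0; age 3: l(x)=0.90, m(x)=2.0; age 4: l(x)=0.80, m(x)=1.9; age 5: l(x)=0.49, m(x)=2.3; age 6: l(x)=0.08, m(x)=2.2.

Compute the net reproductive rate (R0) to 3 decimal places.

6.028

lx·mx by age: 0, 0.495, 0.91, 1.8, 1.52, 1.127, 0.176
R0 = Σ lx·mx = 6.028 → 6.028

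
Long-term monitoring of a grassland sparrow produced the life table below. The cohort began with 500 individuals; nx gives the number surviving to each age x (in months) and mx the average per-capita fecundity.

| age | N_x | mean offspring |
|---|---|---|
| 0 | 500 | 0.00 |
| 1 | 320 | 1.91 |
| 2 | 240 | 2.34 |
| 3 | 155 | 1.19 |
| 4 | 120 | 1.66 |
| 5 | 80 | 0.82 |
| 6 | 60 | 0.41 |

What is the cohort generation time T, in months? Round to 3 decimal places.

2.162

lx = nx/n0 = nx/500: 1, 0.64, 0.48, 0.31, 0.24, 0.16, 0.12
lx·mx: 0, 1.2224, 1.1232, 0.3689, 0.3984, 0.1312, 0.0492 → R0 = 3.2933
x·lx·mx: 0, 1.2224, 2.2464, 1.1067, 1.5936, 0.656, 0.2952 → Σ = 7.1203
T = 7.1203 / 3.2933 = 2.162056… → 2.162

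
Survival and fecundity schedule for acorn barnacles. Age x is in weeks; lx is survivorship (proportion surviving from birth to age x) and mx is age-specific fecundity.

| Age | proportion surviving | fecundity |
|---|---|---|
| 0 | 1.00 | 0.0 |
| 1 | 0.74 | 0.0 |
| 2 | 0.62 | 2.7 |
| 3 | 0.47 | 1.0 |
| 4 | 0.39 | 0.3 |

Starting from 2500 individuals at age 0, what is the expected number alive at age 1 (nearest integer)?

Expected survivors = N0 · l_1 = 2500 × 0.74 = 1850 → 1850

1850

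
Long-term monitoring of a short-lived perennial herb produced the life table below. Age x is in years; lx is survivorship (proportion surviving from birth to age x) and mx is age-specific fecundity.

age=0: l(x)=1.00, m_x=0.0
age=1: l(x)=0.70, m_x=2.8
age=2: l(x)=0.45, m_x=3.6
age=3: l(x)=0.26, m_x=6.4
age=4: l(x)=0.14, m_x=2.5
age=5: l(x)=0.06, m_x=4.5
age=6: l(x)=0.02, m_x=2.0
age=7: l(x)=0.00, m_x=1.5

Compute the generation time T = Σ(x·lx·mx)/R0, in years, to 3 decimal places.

2.233

lx·mx: 0, 1.96, 1.62, 1.664, 0.35, 0.27, 0.04, 0 → R0 = 5.904
x·lx·mx: 0, 1.96, 3.24, 4.992, 1.4, 1.35, 0.24, 0 → Σ = 13.182
T = 13.182 / 5.904 = 2.232724… → 2.233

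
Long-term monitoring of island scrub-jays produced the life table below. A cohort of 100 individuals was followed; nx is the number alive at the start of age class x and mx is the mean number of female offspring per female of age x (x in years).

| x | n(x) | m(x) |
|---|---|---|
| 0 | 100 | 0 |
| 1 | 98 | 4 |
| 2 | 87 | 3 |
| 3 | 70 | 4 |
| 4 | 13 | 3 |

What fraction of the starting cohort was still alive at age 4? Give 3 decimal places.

0.130

l_4 = n_4/n_0 = 13/100 = 0.13 → 0.130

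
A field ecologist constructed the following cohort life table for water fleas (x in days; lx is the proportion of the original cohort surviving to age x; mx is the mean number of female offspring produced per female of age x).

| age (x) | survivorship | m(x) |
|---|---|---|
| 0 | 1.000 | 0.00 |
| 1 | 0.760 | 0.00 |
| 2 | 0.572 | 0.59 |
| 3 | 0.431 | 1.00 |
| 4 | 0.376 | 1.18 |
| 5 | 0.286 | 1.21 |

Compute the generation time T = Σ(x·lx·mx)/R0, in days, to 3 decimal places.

lx·mx: 0, 0, 0.33748, 0.431, 0.44368, 0.34606 → R0 = 1.55822
x·lx·mx: 0, 0, 0.67496, 1.293, 1.77472, 1.7303 → Σ = 5.47298
T = 5.47298 / 1.55822 = 3.512328… → 3.512

3.512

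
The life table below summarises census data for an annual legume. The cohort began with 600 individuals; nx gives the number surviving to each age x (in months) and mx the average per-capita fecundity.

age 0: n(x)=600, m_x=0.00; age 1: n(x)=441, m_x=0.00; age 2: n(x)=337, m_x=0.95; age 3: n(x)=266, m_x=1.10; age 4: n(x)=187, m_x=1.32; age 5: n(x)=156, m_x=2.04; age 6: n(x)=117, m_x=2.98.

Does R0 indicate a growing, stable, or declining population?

lx = nx/n0 = nx/600: 1, 0.735, 0.56167…, 0.44333…, 0.31167…, 0.26, 0.195
R0 = Σ lx·mx = 0 + 0 + 0.533583… + 0.487667… + 0.4114… + 0.5304 + 0.5811 = 2.54415…
R0 > 1, so the population is growing.

growing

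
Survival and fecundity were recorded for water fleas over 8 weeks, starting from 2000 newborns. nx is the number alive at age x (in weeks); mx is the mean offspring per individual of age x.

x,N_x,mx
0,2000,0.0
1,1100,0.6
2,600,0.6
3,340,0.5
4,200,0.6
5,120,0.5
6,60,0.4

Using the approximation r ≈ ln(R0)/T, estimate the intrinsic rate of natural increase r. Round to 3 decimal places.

-0.179

lx = nx/n0 = nx/2000: 1, 0.55, 0.3, 0.17, 0.1, 0.06, 0.03
R0 = Σ lx·mx = 0 + 0.33 + 0.18 + 0.085 + 0.06 + 0.03 + 0.012 = 0.697
Σ x·lx·mx = 1.407; T = 1.407/0.697 = 2.01865…
r ≈ ln(R0)/T = ln(0.697)/2.01865… = -0.17882… → -0.179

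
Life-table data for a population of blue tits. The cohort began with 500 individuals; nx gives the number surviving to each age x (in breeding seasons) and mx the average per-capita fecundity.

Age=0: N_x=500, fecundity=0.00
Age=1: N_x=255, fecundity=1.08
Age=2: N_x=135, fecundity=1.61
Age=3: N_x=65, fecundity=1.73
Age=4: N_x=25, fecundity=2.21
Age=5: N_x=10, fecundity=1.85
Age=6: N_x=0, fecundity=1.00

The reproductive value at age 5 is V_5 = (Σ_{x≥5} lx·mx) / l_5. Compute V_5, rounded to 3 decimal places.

1.850

lx = nx/n0 = nx/500: 1, 0.51, 0.27, 0.13, 0.05, 0.02, 0
lx·mx for x ≥ 5: 0.037, 0 → sum = 0.037
V_5 = 0.037 / l_5 = 0.037 / 0.02 = 1.85 → 1.850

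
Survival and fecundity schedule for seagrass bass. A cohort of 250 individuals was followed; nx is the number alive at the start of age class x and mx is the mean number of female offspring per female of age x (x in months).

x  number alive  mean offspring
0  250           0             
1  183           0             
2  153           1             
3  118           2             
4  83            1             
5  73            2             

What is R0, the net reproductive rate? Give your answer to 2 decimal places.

lx = nx/n0 = nx/250: 1, 0.732, 0.612, 0.472, 0.332, 0.292
lx·mx by age: 0, 0, 0.612, 0.944, 0.332, 0.584
R0 = Σ lx·mx = 2.472 → 2.47

2.47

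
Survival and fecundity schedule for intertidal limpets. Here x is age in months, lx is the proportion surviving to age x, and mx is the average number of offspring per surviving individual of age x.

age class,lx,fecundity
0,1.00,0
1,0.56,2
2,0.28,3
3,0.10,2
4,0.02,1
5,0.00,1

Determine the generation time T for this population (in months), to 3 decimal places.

lx·mx: 0, 1.12, 0.84, 0.2, 0.02, 0 → R0 = 2.18
x·lx·mx: 0, 1.12, 1.68, 0.6, 0.08, 0 → Σ = 3.48
T = 3.48 / 2.18 = 1.59633… → 1.596

1.596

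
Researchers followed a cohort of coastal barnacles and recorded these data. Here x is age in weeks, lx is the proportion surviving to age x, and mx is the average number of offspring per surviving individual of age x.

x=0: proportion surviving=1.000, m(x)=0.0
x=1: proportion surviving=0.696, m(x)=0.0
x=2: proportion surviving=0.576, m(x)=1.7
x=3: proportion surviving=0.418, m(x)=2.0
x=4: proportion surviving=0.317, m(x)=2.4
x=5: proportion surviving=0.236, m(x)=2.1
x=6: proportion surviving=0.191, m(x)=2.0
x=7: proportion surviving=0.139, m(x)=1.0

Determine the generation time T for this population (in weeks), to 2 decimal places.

lx·mx: 0, 0, 0.9792, 0.836, 0.7608, 0.4956, 0.382, 0.139 → R0 = 3.5926
x·lx·mx: 0, 0, 1.9584, 2.508, 3.0432, 2.478, 2.292, 0.973 → Σ = 13.2526
T = 13.2526 / 3.5926 = 3.68886… → 3.69

3.69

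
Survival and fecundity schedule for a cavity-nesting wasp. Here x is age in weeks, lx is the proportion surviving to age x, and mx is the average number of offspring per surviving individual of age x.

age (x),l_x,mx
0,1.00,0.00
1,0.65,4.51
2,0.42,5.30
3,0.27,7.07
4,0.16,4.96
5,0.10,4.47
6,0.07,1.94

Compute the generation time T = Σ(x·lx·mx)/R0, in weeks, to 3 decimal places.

lx·mx: 0, 2.9315, 2.226, 1.9089, 0.7936, 0.447, 0.1358 → R0 = 8.4428
x·lx·mx: 0, 2.9315, 4.452, 5.7267, 3.1744, 2.235, 0.8148 → Σ = 19.3344
T = 19.3344 / 8.4428 = 2.290046… → 2.290

2.290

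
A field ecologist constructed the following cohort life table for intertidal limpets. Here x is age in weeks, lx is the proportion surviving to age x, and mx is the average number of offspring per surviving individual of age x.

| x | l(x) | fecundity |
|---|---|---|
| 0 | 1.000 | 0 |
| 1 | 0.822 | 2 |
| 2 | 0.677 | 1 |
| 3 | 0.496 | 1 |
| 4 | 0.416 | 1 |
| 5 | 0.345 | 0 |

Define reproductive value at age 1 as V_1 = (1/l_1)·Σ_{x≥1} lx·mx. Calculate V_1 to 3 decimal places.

lx·mx for x ≥ 1: 1.644, 0.677, 0.496, 0.416, 0 → sum = 3.233
V_1 = 3.233 / l_1 = 3.233 / 0.822 = 3.93309… → 3.933

3.933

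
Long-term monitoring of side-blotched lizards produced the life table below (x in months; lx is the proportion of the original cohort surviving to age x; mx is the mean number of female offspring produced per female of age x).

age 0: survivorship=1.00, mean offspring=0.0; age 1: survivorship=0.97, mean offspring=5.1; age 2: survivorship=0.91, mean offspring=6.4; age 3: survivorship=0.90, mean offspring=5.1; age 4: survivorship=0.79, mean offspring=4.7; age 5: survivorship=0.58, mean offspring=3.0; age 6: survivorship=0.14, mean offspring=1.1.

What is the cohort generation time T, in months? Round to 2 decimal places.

2.62

lx·mx: 0, 4.947, 5.824, 4.59, 3.713, 1.74, 0.154 → R0 = 20.968
x·lx·mx: 0, 4.947, 11.648, 13.77, 14.852, 8.7, 0.924 → Σ = 54.841
T = 54.841 / 20.968 = 2.615462… → 2.62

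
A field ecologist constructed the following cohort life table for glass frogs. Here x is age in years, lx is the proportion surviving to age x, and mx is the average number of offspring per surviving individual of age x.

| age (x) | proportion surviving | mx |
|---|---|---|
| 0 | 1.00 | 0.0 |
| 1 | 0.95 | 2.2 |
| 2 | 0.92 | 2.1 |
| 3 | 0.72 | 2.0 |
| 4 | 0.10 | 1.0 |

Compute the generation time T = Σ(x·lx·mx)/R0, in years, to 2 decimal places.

lx·mx: 0, 2.09, 1.932, 1.44, 0.1 → R0 = 5.562
x·lx·mx: 0, 2.09, 3.864, 4.32, 0.4 → Σ = 10.674
T = 10.674 / 5.562 = 1.919094… → 1.92

1.92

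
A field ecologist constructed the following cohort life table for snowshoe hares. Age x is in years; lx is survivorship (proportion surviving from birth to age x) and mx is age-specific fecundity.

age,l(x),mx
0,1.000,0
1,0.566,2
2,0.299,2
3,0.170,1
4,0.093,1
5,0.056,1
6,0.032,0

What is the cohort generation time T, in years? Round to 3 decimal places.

lx·mx: 0, 1.132, 0.598, 0.17, 0.093, 0.056, 0 → R0 = 2.049
x·lx·mx: 0, 1.132, 1.196, 0.51, 0.372, 0.28, 0 → Σ = 3.49
T = 3.49 / 2.049 = 1.70327… → 1.703

1.703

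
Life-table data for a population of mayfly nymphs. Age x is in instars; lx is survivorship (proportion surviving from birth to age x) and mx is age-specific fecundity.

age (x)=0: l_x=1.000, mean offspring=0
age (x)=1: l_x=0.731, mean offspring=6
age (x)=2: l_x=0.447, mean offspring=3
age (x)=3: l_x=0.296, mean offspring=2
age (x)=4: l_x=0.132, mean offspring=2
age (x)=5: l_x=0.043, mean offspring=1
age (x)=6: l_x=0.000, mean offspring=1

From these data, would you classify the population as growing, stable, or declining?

R0 = Σ lx·mx = 0 + 4.386 + 1.341 + 0.592 + 0.264 + 0.043 + 0 = 6.626
R0 > 1, so the population is growing.

growing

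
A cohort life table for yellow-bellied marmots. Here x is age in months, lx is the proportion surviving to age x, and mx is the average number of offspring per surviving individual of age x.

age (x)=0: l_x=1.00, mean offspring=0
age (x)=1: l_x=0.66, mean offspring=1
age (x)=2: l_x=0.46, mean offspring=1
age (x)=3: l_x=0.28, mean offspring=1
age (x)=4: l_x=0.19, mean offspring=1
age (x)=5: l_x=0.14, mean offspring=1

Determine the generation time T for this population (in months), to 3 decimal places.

lx·mx: 0, 0.66, 0.46, 0.28, 0.19, 0.14 → R0 = 1.73
x·lx·mx: 0, 0.66, 0.92, 0.84, 0.76, 0.7 → Σ = 3.88
T = 3.88 / 1.73 = 2.242775… → 2.243

2.243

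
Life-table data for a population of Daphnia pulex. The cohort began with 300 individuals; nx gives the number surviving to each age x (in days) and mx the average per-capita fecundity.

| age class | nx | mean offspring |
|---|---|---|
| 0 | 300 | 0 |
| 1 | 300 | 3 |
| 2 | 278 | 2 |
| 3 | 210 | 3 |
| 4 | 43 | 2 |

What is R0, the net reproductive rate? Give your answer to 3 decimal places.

lx = nx/n0 = nx/300: 1, 1, 0.92667…, 0.7, 0.14333…
lx·mx by age: 0, 3, 1.853333…, 2.1, 0.286667…
R0 = Σ lx·mx = 7.24… → 7.240

7.240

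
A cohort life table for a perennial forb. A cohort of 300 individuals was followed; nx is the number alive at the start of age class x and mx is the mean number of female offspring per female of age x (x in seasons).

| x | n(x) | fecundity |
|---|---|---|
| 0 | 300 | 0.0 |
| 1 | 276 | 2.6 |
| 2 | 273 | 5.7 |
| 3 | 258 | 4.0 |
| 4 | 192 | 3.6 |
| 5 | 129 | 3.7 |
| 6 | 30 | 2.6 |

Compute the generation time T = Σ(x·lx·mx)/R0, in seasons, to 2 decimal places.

2.76

lx = nx/n0 = nx/300: 1, 0.92, 0.91, 0.86, 0.64, 0.43, 0.1
lx·mx: 0, 2.392, 5.187, 3.44, 2.304, 1.591, 0.26 → R0 = 15.174
x·lx·mx: 0, 2.392, 10.374, 10.32, 9.216, 7.955, 1.56 → Σ = 41.817
T = 41.817 / 15.174 = 2.755832… → 2.76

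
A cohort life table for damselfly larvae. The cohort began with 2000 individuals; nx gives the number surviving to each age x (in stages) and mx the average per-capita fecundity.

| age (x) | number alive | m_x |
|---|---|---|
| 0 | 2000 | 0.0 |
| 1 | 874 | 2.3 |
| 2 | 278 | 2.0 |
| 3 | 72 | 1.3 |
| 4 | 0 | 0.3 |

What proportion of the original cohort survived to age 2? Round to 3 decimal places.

0.139

l_2 = n_2/n_0 = 278/2000 = 0.139 → 0.139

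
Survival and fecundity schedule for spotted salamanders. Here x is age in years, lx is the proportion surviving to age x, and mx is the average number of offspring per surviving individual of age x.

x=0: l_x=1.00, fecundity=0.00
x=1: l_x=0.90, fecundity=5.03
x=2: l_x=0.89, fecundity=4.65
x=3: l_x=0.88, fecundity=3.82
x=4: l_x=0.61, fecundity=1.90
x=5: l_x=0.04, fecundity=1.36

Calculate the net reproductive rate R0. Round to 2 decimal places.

lx·mx by age: 0, 4.527, 4.1385, 3.3616, 1.159, 0.0544
R0 = Σ lx·mx = 13.2405 → 13.24

13.24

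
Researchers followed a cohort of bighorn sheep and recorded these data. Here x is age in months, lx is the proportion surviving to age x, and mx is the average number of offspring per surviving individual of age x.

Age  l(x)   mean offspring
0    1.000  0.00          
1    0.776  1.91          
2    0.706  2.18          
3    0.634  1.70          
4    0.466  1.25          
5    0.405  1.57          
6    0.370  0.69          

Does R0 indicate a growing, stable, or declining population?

R0 = Σ lx·mx = 0 + 1.48216 + 1.53908 + 1.0778 + 0.5825 + 0.63585 + 0.2553 = 5.57269
R0 > 1, so the population is growing.

growing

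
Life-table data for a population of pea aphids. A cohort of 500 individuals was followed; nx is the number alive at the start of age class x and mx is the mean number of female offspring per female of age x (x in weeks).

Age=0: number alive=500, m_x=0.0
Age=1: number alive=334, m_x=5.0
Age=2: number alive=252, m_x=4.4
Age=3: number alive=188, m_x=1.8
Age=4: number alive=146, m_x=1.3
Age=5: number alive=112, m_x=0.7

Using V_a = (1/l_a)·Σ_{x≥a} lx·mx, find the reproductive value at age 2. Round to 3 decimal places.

6.807

lx = nx/n0 = nx/500: 1, 0.668, 0.504, 0.376, 0.292, 0.224
lx·mx for x ≥ 2: 2.2176, 0.6768, 0.3796, 0.1568 → sum = 3.4308
V_2 = 3.4308 / l_2 = 3.4308 / 0.504 = 6.807143… → 6.807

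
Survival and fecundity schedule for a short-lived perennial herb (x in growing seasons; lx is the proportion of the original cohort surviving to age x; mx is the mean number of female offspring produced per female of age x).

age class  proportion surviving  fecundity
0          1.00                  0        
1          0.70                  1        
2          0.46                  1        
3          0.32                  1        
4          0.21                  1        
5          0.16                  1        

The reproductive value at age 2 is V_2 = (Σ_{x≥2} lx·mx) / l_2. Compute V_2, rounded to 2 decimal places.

2.50

lx·mx for x ≥ 2: 0.46, 0.32, 0.21, 0.16 → sum = 1.15
V_2 = 1.15 / l_2 = 1.15 / 0.46 = 2.5 → 2.50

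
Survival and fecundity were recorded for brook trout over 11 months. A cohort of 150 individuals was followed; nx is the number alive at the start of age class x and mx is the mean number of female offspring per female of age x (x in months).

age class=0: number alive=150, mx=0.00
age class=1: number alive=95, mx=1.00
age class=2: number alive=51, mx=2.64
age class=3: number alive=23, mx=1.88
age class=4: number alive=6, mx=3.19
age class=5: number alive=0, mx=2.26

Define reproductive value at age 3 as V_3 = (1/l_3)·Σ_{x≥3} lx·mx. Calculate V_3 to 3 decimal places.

lx = nx/n0 = nx/150: 1, 0.63333…, 0.34, 0.15333…, 0.04, 0
lx·mx for x ≥ 3: 0.288267…, 0.1276, 0 → sum = 0.415867…
V_3 = 0.415867… / l_3 = 0.415867… / 0.153333… = 2.712174… → 2.712

2.712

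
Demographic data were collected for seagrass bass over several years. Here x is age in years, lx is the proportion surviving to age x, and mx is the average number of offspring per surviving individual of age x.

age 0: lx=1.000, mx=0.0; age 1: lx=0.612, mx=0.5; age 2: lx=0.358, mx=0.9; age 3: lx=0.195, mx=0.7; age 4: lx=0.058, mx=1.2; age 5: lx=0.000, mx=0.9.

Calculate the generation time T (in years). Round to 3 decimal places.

1.964

lx·mx: 0, 0.306, 0.3222, 0.1365, 0.0696, 0 → R0 = 0.8343
x·lx·mx: 0, 0.306, 0.6444, 0.4095, 0.2784, 0 → Σ = 1.6383
T = 1.6383 / 0.8343 = 1.963682… → 1.964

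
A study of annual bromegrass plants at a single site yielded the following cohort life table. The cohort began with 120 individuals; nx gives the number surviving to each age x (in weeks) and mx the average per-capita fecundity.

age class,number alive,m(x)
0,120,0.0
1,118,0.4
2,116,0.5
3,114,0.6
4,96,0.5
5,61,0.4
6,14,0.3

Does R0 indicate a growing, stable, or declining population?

lx = nx/n0 = nx/120: 1, 0.98333…, 0.96667…, 0.95, 0.8, 0.50833…, 0.11667…
R0 = Σ lx·mx = 0 + 0.393333… + 0.483333… + 0.57 + 0.4 + 0.203333… + 0.035… = 2.085…
R0 > 1, so the population is growing.

growing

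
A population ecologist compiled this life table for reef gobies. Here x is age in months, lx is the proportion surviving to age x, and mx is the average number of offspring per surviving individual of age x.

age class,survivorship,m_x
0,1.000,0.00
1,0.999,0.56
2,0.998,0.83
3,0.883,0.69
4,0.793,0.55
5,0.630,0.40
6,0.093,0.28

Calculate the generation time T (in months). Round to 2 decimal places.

lx·mx: 0, 0.55944, 0.82834, 0.60927, 0.43615, 0.252, 0.02604 → R0 = 2.71124
x·lx·mx: 0, 0.55944, 1.65668, 1.82781, 1.7446, 1.26, 0.15624 → Σ = 7.20477
T = 7.20477 / 2.71124 = 2.657371… → 2.66

2.66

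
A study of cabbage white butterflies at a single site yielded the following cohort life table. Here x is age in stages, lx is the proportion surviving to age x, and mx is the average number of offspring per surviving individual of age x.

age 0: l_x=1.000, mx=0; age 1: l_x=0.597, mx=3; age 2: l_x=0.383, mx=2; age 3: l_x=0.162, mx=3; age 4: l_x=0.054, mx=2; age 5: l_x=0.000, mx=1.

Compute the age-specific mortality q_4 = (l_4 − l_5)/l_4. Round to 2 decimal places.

1.00

q_4 = (l_4 − l_5) / l_4 = (0.054 − 0) / 0.054
     = 0.054 / 0.054 = 1 → 1.00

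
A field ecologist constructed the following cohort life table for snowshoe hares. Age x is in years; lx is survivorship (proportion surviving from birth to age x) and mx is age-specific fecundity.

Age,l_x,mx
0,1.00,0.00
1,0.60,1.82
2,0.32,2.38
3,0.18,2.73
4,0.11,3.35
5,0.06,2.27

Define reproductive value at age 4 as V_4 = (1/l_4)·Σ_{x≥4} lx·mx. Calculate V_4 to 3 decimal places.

lx·mx for x ≥ 4: 0.3685, 0.1362 → sum = 0.5047
V_4 = 0.5047 / l_4 = 0.5047 / 0.11 = 4.588182… → 4.588

4.588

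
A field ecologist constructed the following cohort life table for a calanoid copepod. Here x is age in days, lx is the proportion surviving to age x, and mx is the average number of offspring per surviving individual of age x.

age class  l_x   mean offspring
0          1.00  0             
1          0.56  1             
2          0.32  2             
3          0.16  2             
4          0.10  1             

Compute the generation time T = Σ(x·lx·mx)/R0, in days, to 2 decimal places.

lx·mx: 0, 0.56, 0.64, 0.32, 0.1 → R0 = 1.62
x·lx·mx: 0, 0.56, 1.28, 0.96, 0.4 → Σ = 3.2
T = 3.2 / 1.62 = 1.975309… → 1.98

1.98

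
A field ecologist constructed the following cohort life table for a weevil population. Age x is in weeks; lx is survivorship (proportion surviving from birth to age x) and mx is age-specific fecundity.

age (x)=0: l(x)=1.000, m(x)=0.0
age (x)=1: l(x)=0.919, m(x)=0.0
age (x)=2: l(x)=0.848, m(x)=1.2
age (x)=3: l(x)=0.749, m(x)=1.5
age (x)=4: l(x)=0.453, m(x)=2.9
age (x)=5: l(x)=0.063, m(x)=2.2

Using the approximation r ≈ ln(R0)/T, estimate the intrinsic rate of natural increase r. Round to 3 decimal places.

R0 = Σ lx·mx = 0 + 0 + 1.0176 + 1.1235 + 1.3137 + 0.1386 = 3.5934
Σ x·lx·mx = 11.3535; T = 11.3535/3.5934 = 3.15954…
r ≈ ln(R0)/T = ln(3.5934)/3.15954… = 0.40484… → 0.405

0.405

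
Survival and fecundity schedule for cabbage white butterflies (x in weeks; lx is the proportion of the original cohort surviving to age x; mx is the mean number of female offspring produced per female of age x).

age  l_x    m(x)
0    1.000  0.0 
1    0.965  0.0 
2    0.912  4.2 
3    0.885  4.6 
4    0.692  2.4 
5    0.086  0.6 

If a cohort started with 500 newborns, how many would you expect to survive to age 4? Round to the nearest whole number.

346

Expected survivors = N0 · l_4 = 500 × 0.692 = 346 → 346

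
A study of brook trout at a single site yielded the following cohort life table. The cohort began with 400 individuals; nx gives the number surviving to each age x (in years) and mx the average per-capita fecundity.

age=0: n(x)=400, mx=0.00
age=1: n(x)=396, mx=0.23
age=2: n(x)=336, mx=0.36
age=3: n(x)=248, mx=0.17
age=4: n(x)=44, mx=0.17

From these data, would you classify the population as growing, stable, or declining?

declining

lx = nx/n0 = nx/400: 1, 0.99, 0.84, 0.62, 0.11
R0 = Σ lx·mx = 0 + 0.2277 + 0.3024 + 0.1054 + 0.0187 = 0.6542
R0 < 1, so the population is declining.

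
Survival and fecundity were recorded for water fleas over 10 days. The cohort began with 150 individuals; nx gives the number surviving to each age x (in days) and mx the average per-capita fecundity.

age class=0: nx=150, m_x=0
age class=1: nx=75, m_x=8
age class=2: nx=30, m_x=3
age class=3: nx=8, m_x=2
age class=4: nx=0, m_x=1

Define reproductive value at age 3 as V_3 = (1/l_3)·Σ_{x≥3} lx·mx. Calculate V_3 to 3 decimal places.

2.000

lx = nx/n0 = nx/150: 1, 0.5, 0.2, 0.05333…, 0
lx·mx for x ≥ 3: 0.106667…, 0 → sum = 0.106667…
V_3 = 0.106667… / l_3 = 0.106667… / 0.053333… = 2… → 2.000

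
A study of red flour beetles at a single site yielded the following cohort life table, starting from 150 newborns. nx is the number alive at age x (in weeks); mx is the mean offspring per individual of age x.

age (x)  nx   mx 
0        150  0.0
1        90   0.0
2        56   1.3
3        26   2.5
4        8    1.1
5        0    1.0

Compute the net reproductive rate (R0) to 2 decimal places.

0.98

lx = nx/n0 = nx/150: 1, 0.6, 0.37333…, 0.17333…, 0.05333…, 0
lx·mx by age: 0, 0, 0.485333…, 0.433333…, 0.058667…, 0
R0 = Σ lx·mx = 0.977333… → 0.98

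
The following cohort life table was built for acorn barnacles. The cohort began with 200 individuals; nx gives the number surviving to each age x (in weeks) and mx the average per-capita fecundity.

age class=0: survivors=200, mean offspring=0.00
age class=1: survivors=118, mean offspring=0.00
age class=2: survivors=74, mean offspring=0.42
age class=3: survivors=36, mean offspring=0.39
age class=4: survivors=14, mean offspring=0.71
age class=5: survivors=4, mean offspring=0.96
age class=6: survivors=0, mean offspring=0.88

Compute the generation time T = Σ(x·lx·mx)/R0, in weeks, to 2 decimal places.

lx = nx/n0 = nx/200: 1, 0.59, 0.37, 0.18, 0.07, 0.02, 0
lx·mx: 0, 0, 0.1554, 0.0702, 0.0497, 0.0192, 0 → R0 = 0.2945
x·lx·mx: 0, 0, 0.3108, 0.2106, 0.1988, 0.096, 0 → Σ = 0.8162
T = 0.8162 / 0.2945 = 2.771477… → 2.77

2.77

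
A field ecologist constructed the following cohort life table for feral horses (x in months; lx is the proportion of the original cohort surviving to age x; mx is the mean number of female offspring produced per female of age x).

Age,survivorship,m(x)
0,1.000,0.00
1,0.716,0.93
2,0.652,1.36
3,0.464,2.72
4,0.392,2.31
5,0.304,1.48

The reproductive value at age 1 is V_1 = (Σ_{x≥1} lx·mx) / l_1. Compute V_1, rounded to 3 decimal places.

lx·mx for x ≥ 1: 0.66588, 0.88672, 1.26208, 0.90552, 0.44992 → sum = 4.17012
V_1 = 4.17012 / l_1 = 4.17012 / 0.716 = 5.82419… → 5.824

5.824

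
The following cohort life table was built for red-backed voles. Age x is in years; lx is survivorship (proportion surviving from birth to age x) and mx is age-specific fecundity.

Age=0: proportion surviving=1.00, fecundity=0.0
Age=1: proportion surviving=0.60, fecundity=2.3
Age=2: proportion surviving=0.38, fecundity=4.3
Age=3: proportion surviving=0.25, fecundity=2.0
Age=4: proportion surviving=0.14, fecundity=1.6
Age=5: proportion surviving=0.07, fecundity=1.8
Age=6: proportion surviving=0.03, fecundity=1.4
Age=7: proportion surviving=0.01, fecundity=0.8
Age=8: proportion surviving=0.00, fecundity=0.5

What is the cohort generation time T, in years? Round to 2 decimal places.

2.04

lx·mx: 0, 1.38, 1.634, 0.5, 0.224, 0.126, 0.042, 0.008, 0 → R0 = 3.914
x·lx·mx: 0, 1.38, 3.268, 1.5, 0.896, 0.63, 0.252, 0.056, 0 → Σ = 7.982
T = 7.982 / 3.914 = 2.039346… → 2.04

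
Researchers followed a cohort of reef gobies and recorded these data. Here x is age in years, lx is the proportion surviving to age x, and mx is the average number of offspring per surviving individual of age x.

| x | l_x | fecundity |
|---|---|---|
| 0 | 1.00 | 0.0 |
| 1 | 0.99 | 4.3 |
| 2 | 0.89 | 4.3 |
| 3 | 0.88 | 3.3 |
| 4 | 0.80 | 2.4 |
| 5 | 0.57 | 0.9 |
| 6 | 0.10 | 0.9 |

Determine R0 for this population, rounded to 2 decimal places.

13.51

lx·mx by age: 0, 4.257, 3.827, 2.904, 1.92, 0.513, 0.09
R0 = Σ lx·mx = 13.511 → 13.51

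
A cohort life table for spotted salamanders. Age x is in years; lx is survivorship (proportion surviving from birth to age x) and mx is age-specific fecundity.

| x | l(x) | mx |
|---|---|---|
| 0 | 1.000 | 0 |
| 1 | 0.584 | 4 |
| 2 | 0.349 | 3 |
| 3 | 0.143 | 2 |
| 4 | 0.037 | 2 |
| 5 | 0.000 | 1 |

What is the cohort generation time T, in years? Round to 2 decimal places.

lx·mx: 0, 2.336, 1.047, 0.286, 0.074, 0 → R0 = 3.743
x·lx·mx: 0, 2.336, 2.094, 0.858, 0.296, 0 → Σ = 5.584
T = 5.584 / 3.743 = 1.491851… → 1.49

1.49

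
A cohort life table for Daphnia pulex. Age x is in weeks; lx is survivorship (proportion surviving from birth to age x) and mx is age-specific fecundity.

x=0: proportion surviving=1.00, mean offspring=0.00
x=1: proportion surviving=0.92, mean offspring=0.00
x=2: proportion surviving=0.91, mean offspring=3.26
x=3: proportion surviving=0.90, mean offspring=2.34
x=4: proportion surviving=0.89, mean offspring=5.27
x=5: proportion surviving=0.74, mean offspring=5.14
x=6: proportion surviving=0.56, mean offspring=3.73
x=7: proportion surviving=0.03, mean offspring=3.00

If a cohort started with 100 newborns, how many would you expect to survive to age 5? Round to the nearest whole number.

Expected survivors = N0 · l_5 = 100 × 0.74 = 74 → 74

74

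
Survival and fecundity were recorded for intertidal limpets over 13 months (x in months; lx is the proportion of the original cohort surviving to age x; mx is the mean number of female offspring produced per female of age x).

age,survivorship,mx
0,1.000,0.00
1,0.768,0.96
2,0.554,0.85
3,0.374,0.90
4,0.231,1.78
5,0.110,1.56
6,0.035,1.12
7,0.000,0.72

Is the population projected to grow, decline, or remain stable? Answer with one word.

R0 = Σ lx·mx = 0 + 0.73728 + 0.4709 + 0.3366 + 0.41118 + 0.1716 + 0.0392 + 0 = 2.16676
R0 > 1, so the population is growing.

growing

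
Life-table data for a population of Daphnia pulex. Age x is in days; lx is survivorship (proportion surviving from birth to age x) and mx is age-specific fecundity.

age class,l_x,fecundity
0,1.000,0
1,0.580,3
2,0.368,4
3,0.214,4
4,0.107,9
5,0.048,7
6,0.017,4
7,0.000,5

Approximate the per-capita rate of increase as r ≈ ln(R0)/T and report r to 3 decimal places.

0.697

R0 = Σ lx·mx = 0 + 1.74 + 1.472 + 0.856 + 0.963 + 0.336 + 0.068 + 0 = 5.435
Σ x·lx·mx = 13.192; T = 13.192/5.435 = 2.42723…
r ≈ ln(R0)/T = ln(5.435)/2.42723… = 0.69744… → 0.697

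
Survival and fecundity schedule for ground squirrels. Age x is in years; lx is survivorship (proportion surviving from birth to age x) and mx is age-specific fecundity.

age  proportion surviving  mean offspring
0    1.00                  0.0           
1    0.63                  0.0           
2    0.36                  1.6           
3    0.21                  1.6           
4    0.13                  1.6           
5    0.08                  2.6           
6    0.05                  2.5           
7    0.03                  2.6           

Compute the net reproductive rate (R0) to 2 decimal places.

1.53

lx·mx by age: 0, 0, 0.576, 0.336, 0.208, 0.208, 0.125, 0.078
R0 = Σ lx·mx = 1.531 → 1.53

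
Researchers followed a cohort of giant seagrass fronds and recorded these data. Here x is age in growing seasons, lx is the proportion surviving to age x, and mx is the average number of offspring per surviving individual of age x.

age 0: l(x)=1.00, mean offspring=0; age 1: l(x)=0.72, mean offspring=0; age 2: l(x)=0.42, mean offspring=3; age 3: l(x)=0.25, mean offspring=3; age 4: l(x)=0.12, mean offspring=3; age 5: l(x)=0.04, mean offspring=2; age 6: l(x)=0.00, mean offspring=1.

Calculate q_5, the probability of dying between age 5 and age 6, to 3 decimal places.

1.000

q_5 = (l_5 − l_6) / l_5 = (0.04 − 0) / 0.04
     = 0.04 / 0.04 = 1 → 1.000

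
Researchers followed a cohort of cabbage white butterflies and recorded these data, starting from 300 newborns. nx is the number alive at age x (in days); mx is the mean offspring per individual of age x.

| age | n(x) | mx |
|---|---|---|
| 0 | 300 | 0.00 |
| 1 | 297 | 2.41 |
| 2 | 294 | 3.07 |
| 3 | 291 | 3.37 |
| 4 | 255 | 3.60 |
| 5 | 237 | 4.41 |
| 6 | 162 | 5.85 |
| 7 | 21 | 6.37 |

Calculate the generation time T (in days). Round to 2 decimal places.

lx = nx/n0 = nx/300: 1, 0.99, 0.98, 0.97, 0.85, 0.79, 0.54, 0.07
lx·mx: 0, 2.3859, 3.0086, 3.2689, 3.06, 3.4839, 3.159, 0.4459 → R0 = 18.8122
x·lx·mx: 0, 2.3859, 6.0172, 9.8067, 12.24, 17.4195, 18.954, 3.1213 → Σ = 69.9446
T = 69.9446 / 18.8122 = 3.718045… → 3.72

3.72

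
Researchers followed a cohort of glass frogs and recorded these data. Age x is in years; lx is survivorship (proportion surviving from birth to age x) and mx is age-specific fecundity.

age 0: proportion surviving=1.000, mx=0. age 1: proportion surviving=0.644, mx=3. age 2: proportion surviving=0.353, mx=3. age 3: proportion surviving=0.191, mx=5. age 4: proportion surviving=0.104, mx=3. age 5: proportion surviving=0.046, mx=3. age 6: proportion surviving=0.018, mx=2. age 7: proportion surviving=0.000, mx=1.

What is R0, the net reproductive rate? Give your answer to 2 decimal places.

4.43

lx·mx by age: 0, 1.932, 1.059, 0.955, 0.312, 0.138, 0.036, 0
R0 = Σ lx·mx = 4.432 → 4.43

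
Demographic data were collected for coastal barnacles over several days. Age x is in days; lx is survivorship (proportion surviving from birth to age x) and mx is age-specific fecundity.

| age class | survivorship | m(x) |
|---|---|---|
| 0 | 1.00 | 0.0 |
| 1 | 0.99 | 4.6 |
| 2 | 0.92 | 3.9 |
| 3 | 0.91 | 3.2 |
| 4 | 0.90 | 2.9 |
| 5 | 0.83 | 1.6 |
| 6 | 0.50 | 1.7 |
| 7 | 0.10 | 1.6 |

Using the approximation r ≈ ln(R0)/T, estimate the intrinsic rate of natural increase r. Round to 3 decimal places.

R0 = Σ lx·mx = 0 + 4.554 + 3.588 + 2.912 + 2.61 + 1.328 + 0.85 + 0.16 = 16.002
Σ x·lx·mx = 43.766; T = 43.766/16.002 = 2.73503…
r ≈ ln(R0)/T = ln(16.002)/2.73503… = 1.01378… → 1.014

1.014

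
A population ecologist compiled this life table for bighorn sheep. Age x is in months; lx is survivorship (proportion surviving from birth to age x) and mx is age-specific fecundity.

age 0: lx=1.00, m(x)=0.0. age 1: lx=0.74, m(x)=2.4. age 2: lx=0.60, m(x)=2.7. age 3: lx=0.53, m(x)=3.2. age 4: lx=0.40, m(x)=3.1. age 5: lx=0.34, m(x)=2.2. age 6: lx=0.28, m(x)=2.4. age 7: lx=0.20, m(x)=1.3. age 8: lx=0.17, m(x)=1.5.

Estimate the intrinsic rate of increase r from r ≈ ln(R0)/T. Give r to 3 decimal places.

0.654

R0 = Σ lx·mx = 0 + 1.776 + 1.62 + 1.696 + 1.24 + 0.748 + 0.672 + 0.26 + 0.255 = 8.267
Σ x·lx·mx = 26.696; T = 26.696/8.267 = 3.22922…
r ≈ ln(R0)/T = ln(8.267)/3.22922… = 0.65411… → 0.654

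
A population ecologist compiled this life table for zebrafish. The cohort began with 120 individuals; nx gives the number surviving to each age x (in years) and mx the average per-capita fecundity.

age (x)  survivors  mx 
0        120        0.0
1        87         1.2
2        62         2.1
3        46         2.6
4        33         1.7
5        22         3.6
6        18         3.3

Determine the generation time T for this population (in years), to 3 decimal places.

3.098

lx = nx/n0 = nx/120: 1, 0.725, 0.51667…, 0.38333…, 0.275, 0.18333…, 0.15
lx·mx: 0, 0.87, 1.085…, 0.996667…, 0.4675, 0.66…, 0.495 → R0 = 4.574167…
x·lx·mx: 0, 0.87, 2.17…, 2.99…, 1.87, 3.3…, 2.97 → Σ = 14.17…
T = 14.17… / 4.574167… = 3.097832… → 3.098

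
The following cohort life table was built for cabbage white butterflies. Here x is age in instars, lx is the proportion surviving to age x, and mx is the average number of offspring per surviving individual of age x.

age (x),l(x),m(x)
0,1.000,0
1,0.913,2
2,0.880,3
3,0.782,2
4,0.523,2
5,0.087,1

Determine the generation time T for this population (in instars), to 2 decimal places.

lx·mx: 0, 1.826, 2.64, 1.564, 1.046, 0.087 → R0 = 7.163
x·lx·mx: 0, 1.826, 5.28, 4.692, 4.184, 0.435 → Σ = 16.417
T = 16.417 / 7.163 = 2.291917… → 2.29

2.29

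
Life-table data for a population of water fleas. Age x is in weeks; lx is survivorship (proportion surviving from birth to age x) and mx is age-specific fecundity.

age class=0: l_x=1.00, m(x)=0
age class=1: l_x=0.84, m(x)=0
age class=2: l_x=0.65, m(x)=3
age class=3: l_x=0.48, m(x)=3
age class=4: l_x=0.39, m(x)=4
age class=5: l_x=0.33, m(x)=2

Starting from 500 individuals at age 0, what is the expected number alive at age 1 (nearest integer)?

420

Expected survivors = N0 · l_1 = 500 × 0.84 = 420 → 420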